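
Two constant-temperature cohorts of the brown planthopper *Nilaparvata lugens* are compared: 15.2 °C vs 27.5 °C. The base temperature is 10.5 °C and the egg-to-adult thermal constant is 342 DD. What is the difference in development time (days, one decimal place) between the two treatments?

At 15.2 °C: 342 / (15.2 − 10.5) = 342 / 4.7 = 72.766 d.
At 27.5 °C: 342 / (27.5 − 10.5) = 342 / 17.0 = 20.118 d.
Difference = |72.766 − 20.118| = 52.648 ≈ 52.6 days.

52.6 days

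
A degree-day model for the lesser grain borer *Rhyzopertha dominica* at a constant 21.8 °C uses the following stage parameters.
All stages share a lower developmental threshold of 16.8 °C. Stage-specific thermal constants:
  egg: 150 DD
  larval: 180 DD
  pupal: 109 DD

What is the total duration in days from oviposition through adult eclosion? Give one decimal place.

87.8 days

Daily accumulation at 21.8 °C = 21.8 − 16.8 = 5.0 DD/day.
Total K = 150 + 180 + 109 = 439 DD.
Total duration = 439 / 5.0 = 87.800 ≈ 87.8 days.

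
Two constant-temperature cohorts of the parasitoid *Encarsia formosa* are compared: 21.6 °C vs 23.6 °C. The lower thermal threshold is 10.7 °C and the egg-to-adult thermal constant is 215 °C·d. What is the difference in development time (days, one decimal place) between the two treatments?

At 21.6 °C: 215 / (21.6 − 10.7) = 215 / 10.9 = 19.725 d.
At 23.6 °C: 215 / (23.6 − 10.7) = 215 / 12.9 = 16.667 d.
Difference = |19.725 − 16.667| = 3.058 ≈ 3.1 days.

3.1 days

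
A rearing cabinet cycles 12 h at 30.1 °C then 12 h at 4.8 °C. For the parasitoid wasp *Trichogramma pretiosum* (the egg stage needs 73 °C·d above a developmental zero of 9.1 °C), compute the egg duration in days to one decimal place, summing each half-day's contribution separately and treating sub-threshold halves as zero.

Day half: max(0, 30.1 − 9.1) × 0.5 = 21.0 × 0.5 = 10.50 DD.
Night half: max(0, 4.8 − 9.1) × 0.5 = 0.0 × 0.5 = 0.00 DD.
Per 24 h: 10.50 DD/day.
Duration = 73 / 10.50 = 6.952 ≈ 7.0 days.

7.0 days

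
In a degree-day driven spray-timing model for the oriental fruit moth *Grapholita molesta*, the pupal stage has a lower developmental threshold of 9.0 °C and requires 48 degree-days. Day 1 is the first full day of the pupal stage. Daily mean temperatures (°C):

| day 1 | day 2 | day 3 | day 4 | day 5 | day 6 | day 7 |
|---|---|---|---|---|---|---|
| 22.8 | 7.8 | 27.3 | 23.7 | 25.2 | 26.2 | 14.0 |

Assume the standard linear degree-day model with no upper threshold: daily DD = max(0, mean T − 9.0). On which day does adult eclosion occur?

day 5

Daily DD above 9.0 °C: 13.8, 0.0, 18.3, 14.7, 16.2, 17.2, 5.0.
Cumulative: 13.8, 13.8, 32.1, 46.8, 63.0, 80.2, 85.2.
The total first reaches 48 DD on day 5.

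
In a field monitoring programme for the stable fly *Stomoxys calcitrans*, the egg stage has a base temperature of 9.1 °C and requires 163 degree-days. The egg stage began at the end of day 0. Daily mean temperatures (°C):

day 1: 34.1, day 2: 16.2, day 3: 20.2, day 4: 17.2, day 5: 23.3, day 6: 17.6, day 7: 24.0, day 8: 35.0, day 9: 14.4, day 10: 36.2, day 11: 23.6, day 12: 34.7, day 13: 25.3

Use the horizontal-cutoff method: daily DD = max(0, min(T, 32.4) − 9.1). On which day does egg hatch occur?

day 12

Daily DD above 9.1 °C (capped at 23.3): 23.3, 7.1, 11.1, 8.1, 14.2, 8.5, 14.9, 23.3, 5.3, 23.3, 14.5, 23.3, 16.2.
Cumulative: 23.3, 30.4, 41.5, 49.6, 63.8, 72.3, 87.2, 110.5, 115.8, 139.1, 153.6, 176.9, 193.1.
The total first reaches 163 DD on day 12.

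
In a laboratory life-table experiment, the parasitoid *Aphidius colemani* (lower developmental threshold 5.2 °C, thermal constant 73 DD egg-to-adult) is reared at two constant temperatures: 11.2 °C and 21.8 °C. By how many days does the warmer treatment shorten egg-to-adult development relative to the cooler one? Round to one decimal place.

7.8 days

At 11.2 °C: 73 / (11.2 − 5.2) = 73 / 6.0 = 12.167 d.
At 21.8 °C: 73 / (21.8 − 5.2) = 73 / 16.6 = 4.398 d.
Difference = |12.167 − 4.398| = 7.769 ≈ 7.8 days.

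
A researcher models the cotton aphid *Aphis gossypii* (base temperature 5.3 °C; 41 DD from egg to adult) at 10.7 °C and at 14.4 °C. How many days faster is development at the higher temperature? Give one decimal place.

At 10.7 °C: 41 / (10.7 − 5.3) = 41 / 5.4 = 7.593 d.
At 14.4 °C: 41 / (14.4 − 5.3) = 41 / 9.1 = 4.505 d.
Difference = |7.593 − 4.505| = 3.087 ≈ 3.1 days.

3.1 days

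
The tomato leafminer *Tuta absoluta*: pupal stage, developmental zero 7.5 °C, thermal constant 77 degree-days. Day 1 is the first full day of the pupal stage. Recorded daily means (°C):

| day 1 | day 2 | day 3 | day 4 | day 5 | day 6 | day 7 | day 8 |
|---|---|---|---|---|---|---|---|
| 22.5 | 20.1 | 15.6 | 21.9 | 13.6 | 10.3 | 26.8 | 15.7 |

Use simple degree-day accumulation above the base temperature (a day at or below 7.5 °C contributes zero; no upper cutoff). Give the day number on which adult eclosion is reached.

Daily DD above 7.5 °C: 15.0, 12.6, 8.1, 14.4, 6.1, 2.8, 19.3, 8.2.
Cumulative: 15.0, 27.6, 35.7, 50.1, 56.2, 59.0, 78.3, 86.5.
The total first reaches 77 DD on day 7.

day 7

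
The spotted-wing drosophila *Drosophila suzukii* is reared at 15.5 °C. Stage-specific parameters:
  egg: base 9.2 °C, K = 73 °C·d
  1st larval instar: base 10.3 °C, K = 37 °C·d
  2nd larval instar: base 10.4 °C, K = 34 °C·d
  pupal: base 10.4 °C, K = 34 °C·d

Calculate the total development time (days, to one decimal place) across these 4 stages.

egg: 73 / (15.5 − 9.2) = 73 / 6.3 = 11.587 d.
1st larval instar: 37 / (15.5 − 10.3) = 37 / 5.2 = 7.115 d.
2nd larval instar: 34 / (15.5 − 10.4) = 34 / 5.1 = 6.667 d.
pupal: 34 / (15.5 − 10.4) = 34 / 5.1 = 6.667 d.
Sum = 32.036 ≈ 32.0 days.

32.0 days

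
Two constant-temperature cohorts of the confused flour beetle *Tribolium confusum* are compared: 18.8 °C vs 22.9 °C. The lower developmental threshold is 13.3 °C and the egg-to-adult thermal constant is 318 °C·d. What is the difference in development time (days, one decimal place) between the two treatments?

24.7 days

At 18.8 °C: 318 / (18.8 − 13.3) = 318 / 5.5 = 57.818 d.
At 22.9 °C: 318 / (22.9 − 13.3) = 318 / 9.6 = 33.125 d.
Difference = |57.818 − 33.125| = 24.693 ≈ 24.7 days.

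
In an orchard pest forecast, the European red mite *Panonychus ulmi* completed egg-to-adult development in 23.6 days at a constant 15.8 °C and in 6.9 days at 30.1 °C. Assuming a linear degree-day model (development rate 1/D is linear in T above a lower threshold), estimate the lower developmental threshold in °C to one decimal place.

Equal thermal constants: D₁(T₁ − T_b) = D₂(T₂ − T_b).
23.6·(15.8 − T_b) = 6.9·(30.1 − T_b)
T_b = (23.6·15.8 − 6.9·30.1) / (23.6 − 6.9) = 165.19 / 16.7 = 9.892 °C ≈ 9.9 °C.

9.9 °C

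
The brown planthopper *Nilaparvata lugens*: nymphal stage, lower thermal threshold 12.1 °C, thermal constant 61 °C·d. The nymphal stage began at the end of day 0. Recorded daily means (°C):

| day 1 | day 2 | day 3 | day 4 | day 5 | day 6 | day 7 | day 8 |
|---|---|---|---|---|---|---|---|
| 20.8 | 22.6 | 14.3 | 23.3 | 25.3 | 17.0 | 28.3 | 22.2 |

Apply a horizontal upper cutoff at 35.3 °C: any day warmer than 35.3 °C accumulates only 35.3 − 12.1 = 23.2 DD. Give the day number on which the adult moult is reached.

Daily DD above 12.1 °C (capped at 23.2): 8.7, 10.5, 2.2, 11.2, 13.2, 4.9, 16.2, 10.1.
Cumulative: 8.7, 19.2, 21.4, 32.6, 45.8, 50.7, 66.9, 77.0.
The total first reaches 61 DD on day 7.

day 7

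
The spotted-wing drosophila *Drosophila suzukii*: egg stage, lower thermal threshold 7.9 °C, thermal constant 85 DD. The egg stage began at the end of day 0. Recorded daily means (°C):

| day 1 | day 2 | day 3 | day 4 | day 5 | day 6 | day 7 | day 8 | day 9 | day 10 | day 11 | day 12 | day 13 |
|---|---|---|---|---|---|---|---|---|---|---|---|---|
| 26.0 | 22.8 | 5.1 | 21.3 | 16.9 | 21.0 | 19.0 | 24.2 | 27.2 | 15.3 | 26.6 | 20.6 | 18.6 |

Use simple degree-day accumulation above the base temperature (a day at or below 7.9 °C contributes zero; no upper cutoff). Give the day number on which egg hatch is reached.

day 8

Daily DD above 7.9 °C: 18.1, 14.9, 0.0, 13.4, 9.0, 13.1, 11.1, 16.3, 19.3, 7.4, 18.7, 12.7, 10.7.
Cumulative: 18.1, 33.0, 33.0, 46.4, 55.4, 68.5, 79.6, 95.9, 115.2, 122.6, 141.3, 154.0, 164.7.
The total first reaches 85 DD on day 8.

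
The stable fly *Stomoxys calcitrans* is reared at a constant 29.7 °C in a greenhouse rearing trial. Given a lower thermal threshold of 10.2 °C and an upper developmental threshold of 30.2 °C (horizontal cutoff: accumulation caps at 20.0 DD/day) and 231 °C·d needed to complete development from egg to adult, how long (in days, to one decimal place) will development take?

Daily accumulation = 29.7 − 10.2 = 19.5 DD/day.
Duration = 231 / 19.5 = 11.846 ≈ 11.8 days.

11.8 days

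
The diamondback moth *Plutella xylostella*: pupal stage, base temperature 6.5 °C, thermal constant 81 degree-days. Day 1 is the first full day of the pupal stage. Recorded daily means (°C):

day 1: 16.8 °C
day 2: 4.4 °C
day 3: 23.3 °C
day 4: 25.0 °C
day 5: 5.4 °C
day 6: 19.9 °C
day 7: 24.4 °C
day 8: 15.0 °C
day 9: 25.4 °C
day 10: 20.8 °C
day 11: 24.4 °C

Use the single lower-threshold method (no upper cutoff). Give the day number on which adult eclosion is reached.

day 8

Daily DD above 6.5 °C: 10.3, 0.0, 16.8, 18.5, 0.0, 13.4, 17.9, 8.5, 18.9, 14.3, 17.9.
Cumulative: 10.3, 10.3, 27.1, 45.6, 45.6, 59.0, 76.9, 85.4, 104.3, 118.6, 136.5.
The total first reaches 81 DD on day 8.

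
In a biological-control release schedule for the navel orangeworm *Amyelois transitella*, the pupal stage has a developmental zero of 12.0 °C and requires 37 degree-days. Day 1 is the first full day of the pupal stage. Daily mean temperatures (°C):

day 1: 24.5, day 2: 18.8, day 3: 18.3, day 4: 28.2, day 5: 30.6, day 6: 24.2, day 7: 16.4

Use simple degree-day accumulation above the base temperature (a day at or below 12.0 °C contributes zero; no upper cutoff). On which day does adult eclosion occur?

Daily DD above 12.0 °C: 12.5, 6.8, 6.3, 16.2, 18.6, 12.2, 4.4.
Cumulative: 12.5, 19.3, 25.6, 41.8, 60.4, 72.6, 77.0.
The total first reaches 37 DD on day 4.

day 4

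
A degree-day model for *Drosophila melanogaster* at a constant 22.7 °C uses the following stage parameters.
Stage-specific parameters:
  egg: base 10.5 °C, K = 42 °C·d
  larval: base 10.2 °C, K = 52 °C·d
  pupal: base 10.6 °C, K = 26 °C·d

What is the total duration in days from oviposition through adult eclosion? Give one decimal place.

9.8 days

egg: 42 / (22.7 − 10.5) = 42 / 12.2 = 3.443 d.
larval: 52 / (22.7 − 10.2) = 52 / 12.5 = 4.160 d.
pupal: 26 / (22.7 − 10.6) = 26 / 12.1 = 2.149 d.
Sum = 9.751 ≈ 9.8 days.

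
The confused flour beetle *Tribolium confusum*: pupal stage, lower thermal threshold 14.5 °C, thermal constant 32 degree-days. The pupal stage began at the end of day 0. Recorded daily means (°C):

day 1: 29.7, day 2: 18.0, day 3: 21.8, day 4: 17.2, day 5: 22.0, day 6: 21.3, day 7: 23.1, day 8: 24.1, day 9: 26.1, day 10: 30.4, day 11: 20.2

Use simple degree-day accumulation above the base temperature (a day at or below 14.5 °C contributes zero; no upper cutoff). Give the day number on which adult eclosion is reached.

day 5

Daily DD above 14.5 °C: 15.2, 3.5, 7.3, 2.7, 7.5, 6.8, 8.6, 9.6, 11.6, 15.9, 5.7.
Cumulative: 15.2, 18.7, 26.0, 28.7, 36.2, 43.0, 51.6, 61.2, 72.8, 88.7, 94.4.
The total first reaches 32 DD on day 5.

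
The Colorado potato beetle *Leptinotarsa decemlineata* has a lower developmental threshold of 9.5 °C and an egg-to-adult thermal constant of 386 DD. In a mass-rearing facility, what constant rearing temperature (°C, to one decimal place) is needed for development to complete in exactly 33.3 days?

Required daily accumulation = 386 / 33.3 = 11.592 DD/day.
T = T_base + 11.592 = 9.5 + 11.592 = 21.092 ≈ 21.1 °C.

21.1 °C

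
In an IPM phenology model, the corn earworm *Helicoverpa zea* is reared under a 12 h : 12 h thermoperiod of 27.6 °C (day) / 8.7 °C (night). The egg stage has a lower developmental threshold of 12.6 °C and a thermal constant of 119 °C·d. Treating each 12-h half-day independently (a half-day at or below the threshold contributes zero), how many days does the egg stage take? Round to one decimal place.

Day half: max(0, 27.6 − 12.6) × 0.5 = 15.0 × 0.5 = 7.50 DD.
Night half: max(0, 8.7 − 12.6) × 0.5 = 0.0 × 0.5 = 0.00 DD.
Per 24 h: 7.50 DD/day.
Duration = 119 / 7.50 = 15.867 ≈ 15.9 days.

15.9 days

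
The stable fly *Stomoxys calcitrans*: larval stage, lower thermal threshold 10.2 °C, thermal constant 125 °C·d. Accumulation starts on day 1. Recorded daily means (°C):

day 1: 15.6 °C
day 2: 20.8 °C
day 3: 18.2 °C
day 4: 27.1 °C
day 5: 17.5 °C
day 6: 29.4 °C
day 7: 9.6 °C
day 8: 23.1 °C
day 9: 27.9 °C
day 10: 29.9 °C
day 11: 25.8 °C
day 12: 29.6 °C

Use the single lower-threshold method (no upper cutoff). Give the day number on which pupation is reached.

day 11

Daily DD above 10.2 °C: 5.4, 10.6, 8.0, 16.9, 7.3, 19.2, 0.0, 12.9, 17.7, 19.7, 15.6, 19.4.
Cumulative: 5.4, 16.0, 24.0, 40.9, 48.2, 67.4, 67.4, 80.3, 98.0, 117.7, 133.3, 152.7.
The total first reaches 125 DD on day 11.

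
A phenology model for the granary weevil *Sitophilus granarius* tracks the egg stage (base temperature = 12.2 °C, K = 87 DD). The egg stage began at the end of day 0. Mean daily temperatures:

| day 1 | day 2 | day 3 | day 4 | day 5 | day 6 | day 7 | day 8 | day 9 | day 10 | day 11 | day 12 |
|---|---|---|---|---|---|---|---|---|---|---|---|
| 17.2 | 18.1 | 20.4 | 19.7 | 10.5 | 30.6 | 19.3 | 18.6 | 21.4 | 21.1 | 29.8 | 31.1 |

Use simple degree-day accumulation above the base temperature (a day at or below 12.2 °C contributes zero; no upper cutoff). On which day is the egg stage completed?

Daily DD above 12.2 °C: 5.0, 5.9, 8.2, 7.5, 0.0, 18.4, 7.1, 6.4, 9.2, 8.9, 17.6, 18.9.
Cumulative: 5.0, 10.9, 19.1, 26.6, 26.6, 45.0, 52.1, 58.5, 67.7, 76.6, 94.2, 113.1.
The total first reaches 87 DD on day 11.

day 11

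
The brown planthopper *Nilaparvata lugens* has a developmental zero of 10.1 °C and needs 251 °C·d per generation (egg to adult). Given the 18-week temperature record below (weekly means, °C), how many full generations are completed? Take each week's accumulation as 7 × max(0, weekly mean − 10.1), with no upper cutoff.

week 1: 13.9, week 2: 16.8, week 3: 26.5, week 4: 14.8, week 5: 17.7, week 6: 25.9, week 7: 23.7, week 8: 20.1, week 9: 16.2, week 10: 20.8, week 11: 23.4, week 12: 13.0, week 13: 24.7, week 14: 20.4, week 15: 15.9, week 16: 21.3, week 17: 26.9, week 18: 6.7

Weekly DD (7 × max(0, T̄ − 10.1)): 26.6, 46.9, 114.8, 32.9, 53.2, 110.6, 95.2, 70.0, 42.7, 74.9, 93.1, 20.3, 102.2, 72.1, 40.6, 78.4, 117.6, 0.0.
Season total = 1192.1 DD.
Complete generations = ⌊1192.1 / 251⌋ = 4.

4 generations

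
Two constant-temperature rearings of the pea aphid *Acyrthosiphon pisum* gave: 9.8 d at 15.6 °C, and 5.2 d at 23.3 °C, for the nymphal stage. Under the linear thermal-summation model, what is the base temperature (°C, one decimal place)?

Linear rate model ⇒ the product D·(T − T_b) is constant across temperatures.
9.8·(15.6 − T_b) = 5.2·(23.3 − T_b)
T_b = (9.8·15.6 − 5.2·23.3) / (9.8 − 5.2) = 31.72 / 4.6 = 6.896 °C ≈ 6.9 °C.

6.9 °C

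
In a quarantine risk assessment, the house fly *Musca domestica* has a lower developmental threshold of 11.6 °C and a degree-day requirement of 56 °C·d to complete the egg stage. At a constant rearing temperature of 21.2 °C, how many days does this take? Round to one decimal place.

5.8 days

Daily accumulation = 21.2 − 11.6 = 9.6 DD/day.
Duration = 56 / 9.6 = 5.833 ≈ 5.8 days.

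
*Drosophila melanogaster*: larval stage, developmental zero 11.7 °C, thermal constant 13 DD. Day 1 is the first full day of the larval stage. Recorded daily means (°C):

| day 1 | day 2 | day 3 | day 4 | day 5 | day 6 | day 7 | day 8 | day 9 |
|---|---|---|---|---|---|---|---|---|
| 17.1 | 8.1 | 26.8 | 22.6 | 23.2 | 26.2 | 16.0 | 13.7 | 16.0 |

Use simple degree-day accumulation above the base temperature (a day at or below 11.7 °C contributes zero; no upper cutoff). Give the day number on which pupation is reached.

Daily DD above 11.7 °C: 5.4, 0.0, 15.1, 10.9, 11.5, 14.5, 4.3, 2.0, 4.3.
Cumulative: 5.4, 5.4, 20.5, 31.4, 42.9, 57.4, 61.7, 63.7, 68.0.
The total first reaches 13 DD on day 3.

day 3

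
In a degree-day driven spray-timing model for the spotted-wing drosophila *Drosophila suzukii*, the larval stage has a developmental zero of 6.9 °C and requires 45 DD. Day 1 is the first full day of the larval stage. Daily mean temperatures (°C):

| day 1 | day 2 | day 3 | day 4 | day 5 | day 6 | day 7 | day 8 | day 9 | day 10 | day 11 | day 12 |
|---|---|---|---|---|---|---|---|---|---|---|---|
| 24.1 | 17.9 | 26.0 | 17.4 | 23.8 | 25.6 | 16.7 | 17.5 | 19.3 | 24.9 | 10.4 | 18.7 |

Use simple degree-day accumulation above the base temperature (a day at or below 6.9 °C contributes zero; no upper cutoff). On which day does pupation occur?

Daily DD above 6.9 °C: 17.2, 11.0, 19.1, 10.5, 16.9, 18.7, 9.8, 10.6, 12.4, 18.0, 3.5, 11.8.
Cumulative: 17.2, 28.2, 47.3, 57.8, 74.7, 93.4, 103.2, 113.8, 126.2, 144.2, 147.7, 159.5.
The total first reaches 45 DD on day 3.

day 3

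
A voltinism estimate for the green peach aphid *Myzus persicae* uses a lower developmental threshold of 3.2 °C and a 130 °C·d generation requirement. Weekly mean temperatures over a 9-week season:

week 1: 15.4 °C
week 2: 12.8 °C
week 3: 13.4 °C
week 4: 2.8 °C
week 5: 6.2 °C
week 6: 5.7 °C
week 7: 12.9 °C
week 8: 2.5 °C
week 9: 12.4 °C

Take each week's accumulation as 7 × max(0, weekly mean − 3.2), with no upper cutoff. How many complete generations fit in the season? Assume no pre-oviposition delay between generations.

3 generations

Weekly DD (7 × max(0, T̄ − 3.2)): 85.4, 67.2, 71.4, 0.0, 21.0, 17.5, 67.9, 0.0, 64.4.
Season total = 394.8 DD.
Complete generations = ⌊394.8 / 130⌋ = 3.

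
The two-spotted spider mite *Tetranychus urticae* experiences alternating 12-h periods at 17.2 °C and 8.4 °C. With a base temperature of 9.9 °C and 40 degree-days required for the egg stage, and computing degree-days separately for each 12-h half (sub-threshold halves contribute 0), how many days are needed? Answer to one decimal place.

11.0 days

Day half: max(0, 17.2 − 9.9) × 0.5 = 7.3 × 0.5 = 3.65 DD.
Night half: max(0, 8.4 − 9.9) × 0.5 = 0.0 × 0.5 = 0.00 DD.
Per 24 h: 3.65 DD/day.
Duration = 40 / 3.65 = 10.959 ≈ 11.0 days.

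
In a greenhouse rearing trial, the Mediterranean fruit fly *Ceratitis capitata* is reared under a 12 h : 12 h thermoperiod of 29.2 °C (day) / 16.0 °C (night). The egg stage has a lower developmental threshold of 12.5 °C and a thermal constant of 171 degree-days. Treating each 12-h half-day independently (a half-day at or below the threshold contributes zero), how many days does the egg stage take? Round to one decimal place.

Day half: max(0, 29.2 − 12.5) × 0.5 = 16.7 × 0.5 = 8.35 DD.
Night half: max(0, 16.0 − 12.5) × 0.5 = 3.5 × 0.5 = 1.75 DD.
Per 24 h: 10.10 DD/day.
Duration = 171 / 10.10 = 16.931 ≈ 16.9 days.

16.9 days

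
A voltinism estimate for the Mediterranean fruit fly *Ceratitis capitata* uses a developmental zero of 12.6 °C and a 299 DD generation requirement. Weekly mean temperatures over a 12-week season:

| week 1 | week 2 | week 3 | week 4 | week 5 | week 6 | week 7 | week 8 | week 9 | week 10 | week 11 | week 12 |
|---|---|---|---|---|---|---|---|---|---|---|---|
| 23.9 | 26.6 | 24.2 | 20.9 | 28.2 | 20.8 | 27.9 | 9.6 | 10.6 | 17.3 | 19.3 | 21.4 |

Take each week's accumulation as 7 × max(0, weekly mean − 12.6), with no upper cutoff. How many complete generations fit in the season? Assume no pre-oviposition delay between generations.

Weekly DD (7 × max(0, T̄ − 12.6)): 79.1, 98.0, 81.2, 58.1, 109.2, 57.4, 107.1, 0.0, 0.0, 32.9, 46.9, 61.6.
Season total = 731.5 DD.
Complete generations = ⌊731.5 / 299⌋ = 2.

2 generations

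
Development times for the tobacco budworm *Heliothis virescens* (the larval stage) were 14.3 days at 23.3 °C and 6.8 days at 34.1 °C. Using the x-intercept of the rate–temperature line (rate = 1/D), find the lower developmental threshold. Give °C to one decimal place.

Linear rate model ⇒ the product D·(T − T_b) is constant across temperatures.
14.3·(23.3 − T_b) = 6.8·(34.1 − T_b)
T_b = (14.3·23.3 − 6.8·34.1) / (14.3 − 6.8) = 101.31 / 7.5 = 13.508 °C ≈ 13.5 °C.

13.5 °C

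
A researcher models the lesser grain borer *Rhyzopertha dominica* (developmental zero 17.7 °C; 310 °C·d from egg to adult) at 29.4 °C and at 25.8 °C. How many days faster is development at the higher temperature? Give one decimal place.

11.8 days

At 29.4 °C: 310 / (29.4 − 17.7) = 310 / 11.7 = 26.496 d.
At 25.8 °C: 310 / (25.8 − 17.7) = 310 / 8.1 = 38.272 d.
Difference = |26.496 − 38.272| = 11.776 ≈ 11.8 days.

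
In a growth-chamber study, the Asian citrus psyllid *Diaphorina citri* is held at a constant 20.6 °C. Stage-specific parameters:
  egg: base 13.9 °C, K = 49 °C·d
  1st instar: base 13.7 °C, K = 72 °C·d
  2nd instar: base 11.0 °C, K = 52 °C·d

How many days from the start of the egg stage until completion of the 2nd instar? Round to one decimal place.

23.2 days

egg: 49 / (20.6 − 13.9) = 49 / 6.7 = 7.313 d.
1st instar: 72 / (20.6 − 13.7) = 72 / 6.9 = 10.435 d.
2nd instar: 52 / (20.6 − 11.0) = 52 / 9.6 = 5.417 d.
Sum = 23.165 ≈ 23.2 days.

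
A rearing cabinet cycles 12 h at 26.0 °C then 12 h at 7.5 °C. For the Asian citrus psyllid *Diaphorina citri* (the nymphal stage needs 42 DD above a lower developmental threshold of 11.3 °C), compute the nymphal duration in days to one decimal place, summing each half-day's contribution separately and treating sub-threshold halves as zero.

Day half: max(0, 26.0 − 11.3) × 0.5 = 14.7 × 0.5 = 7.35 DD.
Night half: max(0, 7.5 − 11.3) × 0.5 = 0.0 × 0.5 = 0.00 DD.
Per 24 h: 7.35 DD/day.
Duration = 42 / 7.35 = 5.714 ≈ 5.7 days.

5.7 days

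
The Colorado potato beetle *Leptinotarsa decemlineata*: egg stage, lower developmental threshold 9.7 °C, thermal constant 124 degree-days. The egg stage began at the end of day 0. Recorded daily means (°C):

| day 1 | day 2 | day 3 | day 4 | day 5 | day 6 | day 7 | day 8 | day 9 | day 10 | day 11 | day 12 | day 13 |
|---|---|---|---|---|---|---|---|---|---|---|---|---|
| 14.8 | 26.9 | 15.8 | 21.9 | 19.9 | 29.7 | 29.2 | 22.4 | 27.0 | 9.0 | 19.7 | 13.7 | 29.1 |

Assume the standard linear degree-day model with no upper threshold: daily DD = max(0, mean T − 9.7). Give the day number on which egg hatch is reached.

day 11

Daily DD above 9.7 °C: 5.1, 17.2, 6.1, 12.2, 10.2, 20.0, 19.5, 12.7, 17.3, 0.0, 10.0, 4.0, 19.4.
Cumulative: 5.1, 22.3, 28.4, 40.6, 50.8, 70.8, 90.3, 103.0, 120.3, 120.3, 130.3, 134.3, 153.7.
The total first reaches 124 DD on day 11.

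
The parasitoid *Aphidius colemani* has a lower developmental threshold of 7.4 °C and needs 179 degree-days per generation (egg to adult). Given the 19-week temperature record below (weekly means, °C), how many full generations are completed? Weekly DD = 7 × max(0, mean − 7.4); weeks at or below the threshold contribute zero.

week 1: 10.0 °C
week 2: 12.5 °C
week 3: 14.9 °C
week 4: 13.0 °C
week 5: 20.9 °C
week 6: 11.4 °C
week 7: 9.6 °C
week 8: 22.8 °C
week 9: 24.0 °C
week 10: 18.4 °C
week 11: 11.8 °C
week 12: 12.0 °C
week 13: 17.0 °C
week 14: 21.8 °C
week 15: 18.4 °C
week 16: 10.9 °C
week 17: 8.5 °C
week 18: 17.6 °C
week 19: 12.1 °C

Weekly DD (7 × max(0, T̄ − 7.4)): 18.2, 35.7, 52.5, 39.2, 94.5, 28.0, 15.4, 107.8, 116.2, 77.0, 30.8, 32.2, 67.2, 100.8, 77.0, 24.5, 7.7, 71.4, 32.9.
Season total = 1029.0 DD.
Complete generations = ⌊1029.0 / 179⌋ = 5.

5 generations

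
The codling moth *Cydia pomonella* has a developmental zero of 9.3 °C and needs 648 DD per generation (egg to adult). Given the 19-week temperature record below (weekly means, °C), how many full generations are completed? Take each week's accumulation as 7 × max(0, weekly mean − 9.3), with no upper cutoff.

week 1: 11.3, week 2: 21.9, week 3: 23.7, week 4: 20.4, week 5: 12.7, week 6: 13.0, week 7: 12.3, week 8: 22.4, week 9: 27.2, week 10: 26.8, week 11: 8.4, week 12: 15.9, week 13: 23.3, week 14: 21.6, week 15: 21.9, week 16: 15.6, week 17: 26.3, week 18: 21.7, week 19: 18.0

Weekly DD (7 × max(0, T̄ − 9.3)): 14.0, 88.2, 100.8, 77.7, 23.8, 25.9, 21.0, 91.7, 125.3, 122.5, 0.0, 46.2, 98.0, 86.1, 88.2, 44.1, 119.0, 86.8, 60.9.
Season total = 1320.2 DD.
Complete generations = ⌊1320.2 / 648⌋ = 2.

2 generations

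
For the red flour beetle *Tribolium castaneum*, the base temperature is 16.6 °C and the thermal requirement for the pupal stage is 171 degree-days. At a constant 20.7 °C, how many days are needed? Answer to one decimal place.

41.7 days

Daily accumulation = 20.7 − 16.6 = 4.1 DD/day.
Duration = 171 / 4.1 = 41.707 ≈ 41.7 days.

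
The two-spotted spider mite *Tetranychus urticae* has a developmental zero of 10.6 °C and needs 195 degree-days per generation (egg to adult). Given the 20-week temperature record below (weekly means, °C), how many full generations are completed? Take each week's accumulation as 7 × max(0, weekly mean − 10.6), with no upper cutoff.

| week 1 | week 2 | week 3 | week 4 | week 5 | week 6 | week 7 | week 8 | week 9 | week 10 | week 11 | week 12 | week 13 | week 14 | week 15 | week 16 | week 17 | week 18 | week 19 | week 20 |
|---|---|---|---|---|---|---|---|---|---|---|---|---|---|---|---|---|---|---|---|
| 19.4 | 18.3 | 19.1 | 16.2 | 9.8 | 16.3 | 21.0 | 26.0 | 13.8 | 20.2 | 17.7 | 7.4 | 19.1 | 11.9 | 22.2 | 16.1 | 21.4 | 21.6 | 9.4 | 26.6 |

5 generations

Weekly DD (7 × max(0, T̄ − 10.6)): 61.6, 53.9, 59.5, 39.2, 0.0, 39.9, 72.8, 107.8, 22.4, 67.2, 49.7, 0.0, 59.5, 9.1, 81.2, 38.5, 75.6, 77.0, 0.0, 112.0.
Season total = 1026.9 DD.
Complete generations = ⌊1026.9 / 195⌋ = 5.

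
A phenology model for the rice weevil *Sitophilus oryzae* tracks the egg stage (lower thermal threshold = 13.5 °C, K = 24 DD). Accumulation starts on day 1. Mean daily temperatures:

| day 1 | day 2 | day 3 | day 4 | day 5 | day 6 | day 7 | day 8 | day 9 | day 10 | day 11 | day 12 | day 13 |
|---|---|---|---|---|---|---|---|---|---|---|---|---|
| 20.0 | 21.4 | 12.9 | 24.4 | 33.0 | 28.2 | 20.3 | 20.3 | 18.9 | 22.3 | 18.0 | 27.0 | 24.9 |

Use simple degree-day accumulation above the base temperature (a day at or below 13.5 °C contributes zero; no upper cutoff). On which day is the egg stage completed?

day 4

Daily DD above 13.5 °C: 6.5, 7.9, 0.0, 10.9, 19.5, 14.7, 6.8, 6.8, 5.4, 8.8, 4.5, 13.5, 11.4.
Cumulative: 6.5, 14.4, 14.4, 25.3, 44.8, 59.5, 66.3, 73.1, 78.5, 87.3, 91.8, 105.3, 116.7.
The total first reaches 24 DD on day 4.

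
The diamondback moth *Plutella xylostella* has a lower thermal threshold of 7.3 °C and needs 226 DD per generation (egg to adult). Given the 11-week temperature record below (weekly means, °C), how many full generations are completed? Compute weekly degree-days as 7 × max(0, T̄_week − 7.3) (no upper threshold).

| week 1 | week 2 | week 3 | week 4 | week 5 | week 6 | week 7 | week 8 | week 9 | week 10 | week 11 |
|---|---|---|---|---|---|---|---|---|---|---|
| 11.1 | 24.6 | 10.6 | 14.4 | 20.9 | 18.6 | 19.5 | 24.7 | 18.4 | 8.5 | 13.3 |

3 generations

Weekly DD (7 × max(0, T̄ − 7.3)): 26.6, 121.1, 23.1, 49.7, 95.2, 79.1, 85.4, 121.8, 77.7, 8.4, 42.0.
Season total = 730.1 DD.
Complete generations = ⌊730.1 / 226⌋ = 3.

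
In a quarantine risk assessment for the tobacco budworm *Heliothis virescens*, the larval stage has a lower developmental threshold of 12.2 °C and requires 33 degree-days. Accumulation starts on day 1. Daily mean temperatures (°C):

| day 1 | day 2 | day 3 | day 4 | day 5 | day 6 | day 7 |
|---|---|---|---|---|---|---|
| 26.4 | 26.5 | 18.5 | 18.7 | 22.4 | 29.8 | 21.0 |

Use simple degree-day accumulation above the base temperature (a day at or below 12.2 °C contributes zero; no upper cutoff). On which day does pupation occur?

day 3

Daily DD above 12.2 °C: 14.2, 14.3, 6.3, 6.5, 10.2, 17.6, 8.8.
Cumulative: 14.2, 28.5, 34.8, 41.3, 51.5, 69.1, 77.9.
The total first reaches 33 DD on day 3.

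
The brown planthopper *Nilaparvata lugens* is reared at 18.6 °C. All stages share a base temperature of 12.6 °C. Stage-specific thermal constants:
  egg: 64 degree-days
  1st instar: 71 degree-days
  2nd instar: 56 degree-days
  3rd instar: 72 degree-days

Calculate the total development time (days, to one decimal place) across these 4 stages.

Daily accumulation at 18.6 °C = 18.6 − 12.6 = 6.0 DD/day.
Total K = 64 + 71 + 56 + 72 = 263 DD.
Total duration = 263 / 6.0 = 43.833 ≈ 43.8 days.

43.8 days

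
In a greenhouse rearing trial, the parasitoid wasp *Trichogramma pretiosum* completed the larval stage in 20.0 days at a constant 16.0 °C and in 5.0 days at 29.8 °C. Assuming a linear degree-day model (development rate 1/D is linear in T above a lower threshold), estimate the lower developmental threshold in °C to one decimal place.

11.4 °C

Linear rate model ⇒ the product D·(T − T_b) is constant across temperatures.
20.0·(16.0 − T_b) = 5.0·(29.8 − T_b)
T_b = (20.0·16.0 − 5.0·29.8) / (20.0 − 5.0) = 171.00 / 15.0 = 11.400 °C ≈ 11.4 °C.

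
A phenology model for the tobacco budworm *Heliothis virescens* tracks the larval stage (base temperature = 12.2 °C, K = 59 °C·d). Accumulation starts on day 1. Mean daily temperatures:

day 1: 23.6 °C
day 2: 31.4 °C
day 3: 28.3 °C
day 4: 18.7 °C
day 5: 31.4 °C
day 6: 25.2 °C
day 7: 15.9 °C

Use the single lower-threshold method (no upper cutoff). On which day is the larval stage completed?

day 5

Daily DD above 12.2 °C: 11.4, 19.2, 16.1, 6.5, 19.2, 13.0, 3.7.
Cumulative: 11.4, 30.6, 46.7, 53.2, 72.4, 85.4, 89.1.
The total first reaches 59 DD on day 5.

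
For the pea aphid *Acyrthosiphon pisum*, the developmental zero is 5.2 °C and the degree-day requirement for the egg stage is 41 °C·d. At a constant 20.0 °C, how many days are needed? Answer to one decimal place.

2.8 days

Daily accumulation = 20.0 − 5.2 = 14.8 DD/day.
Duration = 41 / 14.8 = 2.770 ≈ 2.8 days.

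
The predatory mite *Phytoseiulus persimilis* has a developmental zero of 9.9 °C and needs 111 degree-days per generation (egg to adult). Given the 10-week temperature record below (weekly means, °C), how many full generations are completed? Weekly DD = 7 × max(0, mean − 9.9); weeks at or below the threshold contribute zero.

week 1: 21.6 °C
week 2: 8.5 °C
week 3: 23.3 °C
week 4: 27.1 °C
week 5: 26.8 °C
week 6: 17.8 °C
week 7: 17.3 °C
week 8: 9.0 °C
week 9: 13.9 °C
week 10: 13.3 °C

Weekly DD (7 × max(0, T̄ − 9.9)): 81.9, 0.0, 93.8, 120.4, 118.3, 55.3, 51.8, 0.0, 28.0, 23.8.
Season total = 573.3 DD.
Complete generations = ⌊573.3 / 111⌋ = 5.

5 generations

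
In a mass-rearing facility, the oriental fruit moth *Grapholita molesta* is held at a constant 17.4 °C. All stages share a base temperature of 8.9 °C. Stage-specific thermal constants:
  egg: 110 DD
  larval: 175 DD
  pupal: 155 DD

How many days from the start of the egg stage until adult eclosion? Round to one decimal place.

51.8 days

Daily accumulation at 17.4 °C = 17.4 − 8.9 = 8.5 DD/day.
Total K = 110 + 175 + 155 = 440 DD.
Total duration = 440 / 8.5 = 51.765 ≈ 51.8 days.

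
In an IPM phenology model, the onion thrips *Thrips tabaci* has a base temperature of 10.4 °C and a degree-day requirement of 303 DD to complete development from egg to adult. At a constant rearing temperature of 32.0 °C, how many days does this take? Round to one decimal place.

Daily accumulation = 32.0 − 10.4 = 21.6 DD/day.
Duration = 303 / 21.6 = 14.028 ≈ 14.0 days.

14.0 days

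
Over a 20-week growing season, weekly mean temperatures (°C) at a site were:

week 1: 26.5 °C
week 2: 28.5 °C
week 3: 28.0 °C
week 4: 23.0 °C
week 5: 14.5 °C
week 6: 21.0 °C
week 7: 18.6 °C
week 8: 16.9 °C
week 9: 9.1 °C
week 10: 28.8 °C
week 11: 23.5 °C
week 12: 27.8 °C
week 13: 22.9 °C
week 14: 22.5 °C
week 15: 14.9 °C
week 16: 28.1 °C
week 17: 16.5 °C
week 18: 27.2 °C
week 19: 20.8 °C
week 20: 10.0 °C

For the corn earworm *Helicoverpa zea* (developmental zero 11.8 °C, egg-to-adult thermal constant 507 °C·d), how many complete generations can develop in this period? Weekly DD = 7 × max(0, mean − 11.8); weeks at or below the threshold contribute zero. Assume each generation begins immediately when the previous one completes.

Weekly DD (7 × max(0, T̄ − 11.8)): 102.9, 116.9, 113.4, 78.4, 18.9, 64.4, 47.6, 35.7, 0.0, 119.0, 81.9, 112.0, 77.7, 74.9, 21.7, 114.1, 32.9, 107.8, 63.0, 0.0.
Season total = 1383.2 DD.
Complete generations = ⌊1383.2 / 507⌋ = 2.

2 generations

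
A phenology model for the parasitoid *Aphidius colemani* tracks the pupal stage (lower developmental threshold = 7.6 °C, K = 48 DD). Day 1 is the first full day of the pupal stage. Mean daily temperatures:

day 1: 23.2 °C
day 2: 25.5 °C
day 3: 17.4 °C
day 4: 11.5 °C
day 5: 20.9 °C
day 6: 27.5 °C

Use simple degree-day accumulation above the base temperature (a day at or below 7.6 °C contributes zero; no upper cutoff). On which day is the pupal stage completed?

day 5

Daily DD above 7.6 °C: 15.6, 17.9, 9.8, 3.9, 13.3, 19.9.
Cumulative: 15.6, 33.5, 43.3, 47.2, 60.5, 80.4.
The total first reaches 48 DD on day 5.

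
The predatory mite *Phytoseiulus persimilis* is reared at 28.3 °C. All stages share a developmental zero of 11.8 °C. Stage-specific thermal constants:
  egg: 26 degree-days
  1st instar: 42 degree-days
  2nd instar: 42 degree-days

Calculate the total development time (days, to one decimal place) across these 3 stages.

6.7 days

Daily accumulation at 28.3 °C = 28.3 − 11.8 = 16.5 DD/day.
Total K = 26 + 42 + 42 = 110 DD.
Total duration = 110 / 16.5 = 6.667 ≈ 6.7 days.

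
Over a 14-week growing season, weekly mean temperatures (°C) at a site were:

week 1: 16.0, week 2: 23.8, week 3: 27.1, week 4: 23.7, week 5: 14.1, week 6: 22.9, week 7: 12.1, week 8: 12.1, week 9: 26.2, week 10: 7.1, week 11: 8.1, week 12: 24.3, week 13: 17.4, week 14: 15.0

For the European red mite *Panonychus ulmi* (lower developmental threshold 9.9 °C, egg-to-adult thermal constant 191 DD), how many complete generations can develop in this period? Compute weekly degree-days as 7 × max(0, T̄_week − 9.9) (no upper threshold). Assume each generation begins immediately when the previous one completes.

Weekly DD (7 × max(0, T̄ − 9.9)): 42.7, 97.3, 120.4, 96.6, 29.4, 91.0, 15.4, 15.4, 114.1, 0.0, 0.0, 100.8, 52.5, 35.7.
Season total = 811.3 DD.
Complete generations = ⌊811.3 / 191⌋ = 4.

4 generations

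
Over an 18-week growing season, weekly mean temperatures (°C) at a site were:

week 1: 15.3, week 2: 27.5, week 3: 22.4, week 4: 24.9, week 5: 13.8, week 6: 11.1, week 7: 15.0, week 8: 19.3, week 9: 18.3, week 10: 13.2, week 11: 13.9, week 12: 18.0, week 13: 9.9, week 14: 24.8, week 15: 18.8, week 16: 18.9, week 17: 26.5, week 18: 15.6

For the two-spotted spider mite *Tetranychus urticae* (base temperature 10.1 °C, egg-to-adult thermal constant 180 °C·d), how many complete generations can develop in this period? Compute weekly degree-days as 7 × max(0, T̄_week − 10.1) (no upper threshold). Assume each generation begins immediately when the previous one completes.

Weekly DD (7 × max(0, T̄ − 10.1)): 36.4, 121.8, 86.1, 103.6, 25.9, 7.0, 34.3, 64.4, 57.4, 21.7, 26.6, 55.3, 0.0, 102.9, 60.9, 61.6, 114.8, 38.5.
Season total = 1019.2 DD.
Complete generations = ⌊1019.2 / 180⌋ = 5.

5 generations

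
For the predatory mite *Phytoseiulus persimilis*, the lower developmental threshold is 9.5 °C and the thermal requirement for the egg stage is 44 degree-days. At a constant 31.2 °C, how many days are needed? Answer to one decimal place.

2.0 days

Daily accumulation = 31.2 − 9.5 = 21.7 DD/day.
Duration = 44 / 21.7 = 2.028 ≈ 2.0 days.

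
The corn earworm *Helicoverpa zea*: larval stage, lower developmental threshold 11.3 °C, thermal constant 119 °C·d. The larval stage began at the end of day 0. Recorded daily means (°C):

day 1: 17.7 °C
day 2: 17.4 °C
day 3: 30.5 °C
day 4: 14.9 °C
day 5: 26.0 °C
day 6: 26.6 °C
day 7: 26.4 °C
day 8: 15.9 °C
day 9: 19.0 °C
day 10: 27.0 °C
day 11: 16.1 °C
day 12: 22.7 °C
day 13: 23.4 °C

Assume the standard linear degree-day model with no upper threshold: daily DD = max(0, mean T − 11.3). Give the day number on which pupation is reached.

Daily DD above 11.3 °C: 6.4, 6.1, 19.2, 3.6, 14.7, 15.3, 15.1, 4.6, 7.7, 15.7, 4.8, 11.4, 12.1.
Cumulative: 6.4, 12.5, 31.7, 35.3, 50.0, 65.3, 80.4, 85.0, 92.7, 108.4, 113.2, 124.6, 136.7.
The total first reaches 119 DD on day 12.

day 12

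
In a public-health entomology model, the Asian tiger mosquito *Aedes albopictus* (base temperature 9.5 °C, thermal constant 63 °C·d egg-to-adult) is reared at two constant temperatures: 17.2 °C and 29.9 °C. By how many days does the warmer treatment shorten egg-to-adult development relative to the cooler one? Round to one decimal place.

At 17.2 °C: 63 / (17.2 − 9.5) = 63 / 7.7 = 8.182 d.
At 29.9 °C: 63 / (29.9 − 9.5) = 63 / 20.4 = 3.088 d.
Difference = |8.182 − 3.088| = 5.094 ≈ 5.1 days.

5.1 days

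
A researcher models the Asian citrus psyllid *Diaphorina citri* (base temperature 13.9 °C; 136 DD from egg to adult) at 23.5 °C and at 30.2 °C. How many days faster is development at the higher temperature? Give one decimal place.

5.8 days

At 23.5 °C: 136 / (23.5 − 13.9) = 136 / 9.6 = 14.167 d.
At 30.2 °C: 136 / (30.2 − 13.9) = 136 / 16.3 = 8.344 d.
Difference = |14.167 − 8.344| = 5.823 ≈ 5.8 days.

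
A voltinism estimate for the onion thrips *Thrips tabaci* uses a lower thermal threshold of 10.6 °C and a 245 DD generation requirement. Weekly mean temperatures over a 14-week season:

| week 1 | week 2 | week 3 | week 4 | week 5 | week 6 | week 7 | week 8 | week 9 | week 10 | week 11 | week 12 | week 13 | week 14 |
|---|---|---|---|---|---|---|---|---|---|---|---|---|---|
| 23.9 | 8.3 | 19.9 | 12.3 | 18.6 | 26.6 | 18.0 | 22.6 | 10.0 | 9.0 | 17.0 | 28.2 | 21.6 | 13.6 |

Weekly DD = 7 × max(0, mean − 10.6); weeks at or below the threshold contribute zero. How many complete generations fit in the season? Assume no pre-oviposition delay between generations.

Weekly DD (7 × max(0, T̄ − 10.6)): 93.1, 0.0, 65.1, 11.9, 56.0, 112.0, 51.8, 84.0, 0.0, 0.0, 44.8, 123.2, 77.0, 21.0.
Season total = 739.9 DD.
Complete generations = ⌊739.9 / 245⌋ = 3.

3 generations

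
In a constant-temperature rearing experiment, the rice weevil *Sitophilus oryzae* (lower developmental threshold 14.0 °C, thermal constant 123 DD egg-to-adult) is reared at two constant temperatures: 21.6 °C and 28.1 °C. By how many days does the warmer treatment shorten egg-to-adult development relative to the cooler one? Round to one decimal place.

7.5 days

At 21.6 °C: 123 / (21.6 − 14.0) = 123 / 7.6 = 16.184 d.
At 28.1 °C: 123 / (28.1 − 14.0) = 123 / 14.1 = 8.723 d.
Difference = |16.184 − 8.723| = 7.461 ≈ 7.5 days.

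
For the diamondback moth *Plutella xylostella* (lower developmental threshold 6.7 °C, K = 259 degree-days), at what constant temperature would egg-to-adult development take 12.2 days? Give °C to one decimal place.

27.9 °C

Required daily accumulation = 259 / 12.2 = 21.230 DD/day.
T = T_base + 21.230 = 6.7 + 21.230 = 27.930 ≈ 27.9 °C.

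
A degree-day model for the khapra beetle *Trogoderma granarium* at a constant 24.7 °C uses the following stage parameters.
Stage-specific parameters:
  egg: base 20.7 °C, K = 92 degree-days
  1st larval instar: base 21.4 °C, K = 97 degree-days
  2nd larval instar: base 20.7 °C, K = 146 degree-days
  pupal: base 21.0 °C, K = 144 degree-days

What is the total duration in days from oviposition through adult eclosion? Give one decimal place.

egg: 92 / (24.7 − 20.7) = 92 / 4.0 = 23.000 d.
1st larval instar: 97 / (24.7 − 21.4) = 97 / 3.3 = 29.394 d.
2nd larval instar: 146 / (24.7 − 20.7) = 146 / 4.0 = 36.500 d.
pupal: 144 / (24.7 − 21.0) = 144 / 3.7 = 38.919 d.
Sum = 127.813 ≈ 127.8 days.

127.8 days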